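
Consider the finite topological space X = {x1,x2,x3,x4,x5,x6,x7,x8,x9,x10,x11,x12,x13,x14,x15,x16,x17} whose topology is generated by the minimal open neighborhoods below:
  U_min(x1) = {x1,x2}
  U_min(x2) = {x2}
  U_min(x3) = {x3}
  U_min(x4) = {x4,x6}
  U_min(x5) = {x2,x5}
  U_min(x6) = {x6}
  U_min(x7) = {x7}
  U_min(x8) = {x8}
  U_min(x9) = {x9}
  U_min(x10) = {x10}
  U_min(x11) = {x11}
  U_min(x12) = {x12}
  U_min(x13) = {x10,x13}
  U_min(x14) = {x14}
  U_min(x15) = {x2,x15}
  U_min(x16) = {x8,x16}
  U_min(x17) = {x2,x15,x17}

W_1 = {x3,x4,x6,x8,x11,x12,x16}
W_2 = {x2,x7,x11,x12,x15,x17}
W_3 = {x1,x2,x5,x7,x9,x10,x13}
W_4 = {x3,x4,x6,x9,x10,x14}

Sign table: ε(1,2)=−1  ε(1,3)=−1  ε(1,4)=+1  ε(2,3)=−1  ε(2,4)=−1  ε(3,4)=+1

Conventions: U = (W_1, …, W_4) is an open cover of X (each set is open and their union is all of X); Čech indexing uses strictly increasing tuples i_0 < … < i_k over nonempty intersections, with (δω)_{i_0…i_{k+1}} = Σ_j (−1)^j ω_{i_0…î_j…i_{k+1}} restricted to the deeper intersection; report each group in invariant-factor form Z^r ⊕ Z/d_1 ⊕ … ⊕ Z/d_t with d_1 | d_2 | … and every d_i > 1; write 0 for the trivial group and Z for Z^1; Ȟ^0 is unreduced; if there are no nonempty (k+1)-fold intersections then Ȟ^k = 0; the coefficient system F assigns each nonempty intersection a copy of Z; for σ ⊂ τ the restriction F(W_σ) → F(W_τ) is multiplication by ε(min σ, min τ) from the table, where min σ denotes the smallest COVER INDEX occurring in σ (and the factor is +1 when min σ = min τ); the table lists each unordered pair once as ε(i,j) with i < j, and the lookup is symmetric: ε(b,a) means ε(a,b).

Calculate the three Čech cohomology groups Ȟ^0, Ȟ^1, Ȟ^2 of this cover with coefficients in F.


nonempty overlaps:
  W12={x11,x12} W14={x3,x4,x6} W23={x2,x7} W34={x9,x10}
C dims 4,4; δ0: rk 3, SNF 1^3
degree 0: 4−3−0 = 1 → Ȟ^0 ≅ Z
degree 1: 4−0−3 = 1 → Ȟ^1 ≅ Z
degree 2: 0−0−0 = 0 → Ȟ^2 ≅ 0

Ȟ^0(U;F) ≅ Z, Ȟ^1(U;F) ≅ Z, Ȟ^2(U;F) ≅ 0


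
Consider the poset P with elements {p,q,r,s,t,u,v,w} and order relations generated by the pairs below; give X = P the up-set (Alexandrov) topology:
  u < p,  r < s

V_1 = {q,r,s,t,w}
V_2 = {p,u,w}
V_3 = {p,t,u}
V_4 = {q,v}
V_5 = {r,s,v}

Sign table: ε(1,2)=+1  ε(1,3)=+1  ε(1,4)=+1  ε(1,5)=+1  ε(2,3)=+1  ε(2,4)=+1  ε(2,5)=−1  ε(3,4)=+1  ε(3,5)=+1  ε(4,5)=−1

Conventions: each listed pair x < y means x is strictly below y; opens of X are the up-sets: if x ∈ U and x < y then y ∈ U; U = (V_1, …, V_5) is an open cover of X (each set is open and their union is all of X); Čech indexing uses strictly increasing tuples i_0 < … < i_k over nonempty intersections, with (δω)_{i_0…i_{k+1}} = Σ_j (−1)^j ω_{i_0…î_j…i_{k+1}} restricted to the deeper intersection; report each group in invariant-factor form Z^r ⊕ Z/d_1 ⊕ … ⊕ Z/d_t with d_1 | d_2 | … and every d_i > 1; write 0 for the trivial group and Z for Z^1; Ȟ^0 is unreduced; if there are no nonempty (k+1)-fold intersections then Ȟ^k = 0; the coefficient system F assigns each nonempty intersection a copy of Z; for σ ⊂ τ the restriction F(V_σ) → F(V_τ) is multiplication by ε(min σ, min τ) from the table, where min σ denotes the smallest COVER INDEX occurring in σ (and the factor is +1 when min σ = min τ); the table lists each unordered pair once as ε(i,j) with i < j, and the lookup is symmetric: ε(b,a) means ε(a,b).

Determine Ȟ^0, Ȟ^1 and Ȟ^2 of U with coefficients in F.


intersection data:
  V12={w} V13={t} V14={q} V15={r,s} V23={p,u} V45={v}
C dims 5,6; δ0: rk 5, SNF 1^4·2
Ȟ^0 = (5 − 5) − 0 = 0, so Ȟ^0 ≅ 0
Ȟ^1 = (6 − 0) − 5 = 1 plus torsion [2], so Ȟ^1 ≅ Z ⊕ Z/2
Ȟ^2 = (0 − 0) − 0 = 0, so Ȟ^2 ≅ 0

Ȟ^0 = 0,  Ȟ^1 = Z ⊕ Z/2,  Ȟ^2 = 0


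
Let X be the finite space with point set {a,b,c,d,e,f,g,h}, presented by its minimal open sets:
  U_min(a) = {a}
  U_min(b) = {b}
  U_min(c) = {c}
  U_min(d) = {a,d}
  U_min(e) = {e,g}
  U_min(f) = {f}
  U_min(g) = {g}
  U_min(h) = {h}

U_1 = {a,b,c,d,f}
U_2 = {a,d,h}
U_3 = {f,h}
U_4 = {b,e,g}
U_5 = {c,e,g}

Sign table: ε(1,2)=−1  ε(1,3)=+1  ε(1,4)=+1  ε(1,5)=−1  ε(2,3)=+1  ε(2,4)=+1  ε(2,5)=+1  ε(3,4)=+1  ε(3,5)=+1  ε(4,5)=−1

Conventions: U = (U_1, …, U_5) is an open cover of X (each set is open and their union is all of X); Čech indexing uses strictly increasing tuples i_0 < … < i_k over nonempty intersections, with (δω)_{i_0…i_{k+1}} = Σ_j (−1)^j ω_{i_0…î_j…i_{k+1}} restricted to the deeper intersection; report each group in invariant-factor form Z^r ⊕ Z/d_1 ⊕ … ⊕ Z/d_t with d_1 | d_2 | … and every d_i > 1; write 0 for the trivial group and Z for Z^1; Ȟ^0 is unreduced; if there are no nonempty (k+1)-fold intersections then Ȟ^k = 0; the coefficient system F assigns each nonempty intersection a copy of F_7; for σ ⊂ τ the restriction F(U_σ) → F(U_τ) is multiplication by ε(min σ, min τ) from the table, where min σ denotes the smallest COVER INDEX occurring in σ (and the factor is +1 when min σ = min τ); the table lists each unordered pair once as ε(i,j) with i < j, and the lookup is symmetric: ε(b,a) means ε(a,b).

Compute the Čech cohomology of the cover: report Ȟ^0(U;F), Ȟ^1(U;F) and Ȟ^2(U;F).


nonempty overlaps:
  U12={a,d} U13={f} U14={b} U15={c} U23={h} U45={e,g}
C dims 5,6; δ0: rk_F7 5
degree 0: 5−5−0 = 0 → Ȟ^0 ≅ 0
degree 1: 6−0−5 = 1 → Ȟ^1 ≅ Z/7
degree 2: 0−0−0 = 0 → Ȟ^2 ≅ 0

Ȟ^0 = 0; Ȟ^1 = Z/7; Ȟ^2 = 0


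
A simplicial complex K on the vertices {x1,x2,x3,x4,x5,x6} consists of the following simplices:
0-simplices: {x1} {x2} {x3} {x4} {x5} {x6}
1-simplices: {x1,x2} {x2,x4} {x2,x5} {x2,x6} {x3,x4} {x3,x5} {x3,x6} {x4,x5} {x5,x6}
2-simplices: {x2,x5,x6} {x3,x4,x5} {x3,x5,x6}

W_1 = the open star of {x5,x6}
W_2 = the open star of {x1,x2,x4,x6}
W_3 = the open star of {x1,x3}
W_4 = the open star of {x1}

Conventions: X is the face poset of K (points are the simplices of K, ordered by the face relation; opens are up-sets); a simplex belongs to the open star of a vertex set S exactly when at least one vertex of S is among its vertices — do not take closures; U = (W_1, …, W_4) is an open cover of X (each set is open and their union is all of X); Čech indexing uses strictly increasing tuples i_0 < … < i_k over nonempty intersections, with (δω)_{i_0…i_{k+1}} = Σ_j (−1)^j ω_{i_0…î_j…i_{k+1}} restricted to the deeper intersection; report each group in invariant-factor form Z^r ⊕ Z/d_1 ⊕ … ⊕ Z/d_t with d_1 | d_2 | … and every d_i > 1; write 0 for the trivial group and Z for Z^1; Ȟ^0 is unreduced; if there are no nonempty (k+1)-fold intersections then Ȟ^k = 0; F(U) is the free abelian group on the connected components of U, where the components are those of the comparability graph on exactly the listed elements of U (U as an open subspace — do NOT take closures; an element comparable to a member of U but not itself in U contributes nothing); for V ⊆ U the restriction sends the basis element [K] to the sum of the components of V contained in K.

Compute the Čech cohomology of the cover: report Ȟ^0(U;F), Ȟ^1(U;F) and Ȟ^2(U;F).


nonempty intersections:
  W1={{x5},{x6},{x2,x5},{x2,x6},{x3,x5},{x3,x6},{x4,x5},{x5,x6},{x2,x5,x6},{x3,x4,x5},{x3,x5,x6}} W2={{x1},{x2},{x4},{x6},{x1,x2},{x2,x4},{x2,x5},{x2,x6},{x3,x4},{x3,x6},{x4,x5},{x5,x6},{x2,x5,x6},{x3,x4,x5},{x3,x5,x6}} W3={{x1},{x3},{x1,x2},{x3,x4},{x3,x5},{x3,x6},{x3,x4,x5},{x3,x5,x6}} W4={{x1},{x1,x2}}
  W12={{x6},{x2,x5},{x2,x6},{x3,x6},{x4,x5},{x5,x6},{x2,x5,x6},{x3,x4,x5},{x3,x5,x6}} W13={{x3,x5},{x3,x6},{x3,x4,x5},{x3,x5,x6}} W23={{x1},{x1,x2},{x3,x4},{x3,x6},{x3,x4,x5},{x3,x5,x6}} W24={{x1},{x1,x2}} W34={{x1},{x1,x2}}
  W123={{x3,x6},{x3,x4,x5},{x3,x5,x6}} W234={{x1},{x1,x2}}
components per intersection:
  W1: {{x5},{x6},{x2,x5},{x2,x6},{x3,x5},{x3,x6},{x4,x5},{x5,x6},{x2,x5,x6},{x3,x4,x5},{x3,x5,x6}}
  W2: {{x1},{x2},{x4},{x6},{x1,x2},{x2,x4},{x2,x5},{x2,x6},{x3,x4},{x3,x6},{x4,x5},{x5,x6},{x2,x5,x6},{x3,x4,x5},{x3,x5,x6}}
  W3: {{x1},{x1,x2}} {{x3},{x3,x4},{x3,x5},{x3,x6},{x3,x4,x5},{x3,x5,x6}}
  W4: {{x1},{x1,x2}}
  W12: {{x6},{x2,x5},{x2,x6},{x3,x6},{x5,x6},{x2,x5,x6},{x3,x5,x6}} {{x4,x5},{x3,x4,x5}}
  W13: {{x3,x5},{x3,x6},{x3,x4,x5},{x3,x5,x6}}
  W23: {{x1},{x1,x2}} {{x3,x4},{x3,x4,x5}} {{x3,x6},{x3,x5,x6}}
  W24: {{x1},{x1,x2}}
  W34: {{x1},{x1,x2}}
  W123: {{x3,x6},{x3,x5,x6}} {{x3,x4,x5}}
  W234: {{x1},{x1,x2}}
C dims 5,8,3; δ0: rk 4, SNF 1^4; δ1: rk 3, SNF 1^3
Ȟ^0: (5−4)−0=1 ⇒ Z
Ȟ^1: (8−3)−4=1 ⇒ Z
Ȟ^2: (3−0)−3=0 ⇒ 0

Ȟ^0 = Z; Ȟ^1 = Z; Ȟ^2 = 0


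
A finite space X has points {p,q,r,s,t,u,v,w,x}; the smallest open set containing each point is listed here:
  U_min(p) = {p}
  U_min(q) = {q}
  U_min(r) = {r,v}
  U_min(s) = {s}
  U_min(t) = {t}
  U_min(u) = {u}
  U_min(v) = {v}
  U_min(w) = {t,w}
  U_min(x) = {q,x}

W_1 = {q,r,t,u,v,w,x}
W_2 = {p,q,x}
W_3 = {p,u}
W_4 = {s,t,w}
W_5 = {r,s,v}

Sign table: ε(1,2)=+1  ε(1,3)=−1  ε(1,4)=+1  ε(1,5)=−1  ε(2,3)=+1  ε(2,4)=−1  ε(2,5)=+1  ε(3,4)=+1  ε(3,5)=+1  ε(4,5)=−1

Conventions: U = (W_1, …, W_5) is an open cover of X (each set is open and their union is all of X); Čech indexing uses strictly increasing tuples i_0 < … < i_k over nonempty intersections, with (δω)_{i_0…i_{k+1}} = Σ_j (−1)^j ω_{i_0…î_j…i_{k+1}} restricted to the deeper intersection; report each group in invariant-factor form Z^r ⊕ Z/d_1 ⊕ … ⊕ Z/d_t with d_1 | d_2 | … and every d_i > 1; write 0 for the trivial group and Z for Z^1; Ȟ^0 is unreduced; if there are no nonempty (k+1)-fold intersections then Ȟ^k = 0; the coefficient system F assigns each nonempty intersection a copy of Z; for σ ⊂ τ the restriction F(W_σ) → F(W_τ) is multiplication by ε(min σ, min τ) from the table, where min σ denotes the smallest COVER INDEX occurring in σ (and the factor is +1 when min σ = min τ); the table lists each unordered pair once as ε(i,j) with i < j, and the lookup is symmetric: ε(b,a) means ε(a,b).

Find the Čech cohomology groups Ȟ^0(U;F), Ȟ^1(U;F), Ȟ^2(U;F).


Ȟ^0 = 0, Ȟ^1 = Z ⊕ Z/2 and Ȟ^2 = 0

cover nerve:
  W12={q,x} W13={u} W14={t,w} W15={r,v} W23={p} W45={s}
C dims 5,6; δ0: rk 5, SNF 1^4·2
Ȟ^0: (5−5)−0=0 ⇒ 0
Ȟ^1: (6−0)−5=1 plus torsion [2] ⇒ Z ⊕ Z/2
Ȟ^2: (0−0)−0=0 ⇒ 0


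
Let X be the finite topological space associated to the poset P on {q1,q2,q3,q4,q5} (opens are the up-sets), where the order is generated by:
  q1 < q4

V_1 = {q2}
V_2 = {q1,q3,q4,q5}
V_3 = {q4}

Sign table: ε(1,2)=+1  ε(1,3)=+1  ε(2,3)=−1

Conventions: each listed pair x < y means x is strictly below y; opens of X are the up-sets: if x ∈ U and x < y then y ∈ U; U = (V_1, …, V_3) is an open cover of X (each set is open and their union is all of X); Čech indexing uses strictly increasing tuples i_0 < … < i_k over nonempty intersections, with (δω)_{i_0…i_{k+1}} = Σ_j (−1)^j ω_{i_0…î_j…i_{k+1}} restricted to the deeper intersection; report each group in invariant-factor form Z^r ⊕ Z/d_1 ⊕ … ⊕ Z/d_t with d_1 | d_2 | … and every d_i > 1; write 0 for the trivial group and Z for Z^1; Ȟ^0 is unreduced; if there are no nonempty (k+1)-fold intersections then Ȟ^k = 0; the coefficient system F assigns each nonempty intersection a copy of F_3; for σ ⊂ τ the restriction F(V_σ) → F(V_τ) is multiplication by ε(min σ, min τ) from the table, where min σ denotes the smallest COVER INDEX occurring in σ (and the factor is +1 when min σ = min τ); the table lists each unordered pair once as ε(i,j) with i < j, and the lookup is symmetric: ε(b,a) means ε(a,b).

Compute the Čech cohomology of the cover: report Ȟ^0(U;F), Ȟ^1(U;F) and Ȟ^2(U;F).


intersection data:
  V23={q4}
C dims 3,1; δ0: rk_F3 1
Ȟ^0 = (3 − 1) − 0 = 2, so Ȟ^0 ≅ Z/3 ⊕ Z/3
Ȟ^1 = (1 − 0) − 1 = 0, so Ȟ^1 ≅ 0
Ȟ^2 = (0 − 0) − 0 = 0, so Ȟ^2 ≅ 0

Ȟ^0(U;F) ≅ Z/3 ⊕ Z/3, Ȟ^1(U;F) ≅ 0, Ȟ^2(U;F) ≅ 0


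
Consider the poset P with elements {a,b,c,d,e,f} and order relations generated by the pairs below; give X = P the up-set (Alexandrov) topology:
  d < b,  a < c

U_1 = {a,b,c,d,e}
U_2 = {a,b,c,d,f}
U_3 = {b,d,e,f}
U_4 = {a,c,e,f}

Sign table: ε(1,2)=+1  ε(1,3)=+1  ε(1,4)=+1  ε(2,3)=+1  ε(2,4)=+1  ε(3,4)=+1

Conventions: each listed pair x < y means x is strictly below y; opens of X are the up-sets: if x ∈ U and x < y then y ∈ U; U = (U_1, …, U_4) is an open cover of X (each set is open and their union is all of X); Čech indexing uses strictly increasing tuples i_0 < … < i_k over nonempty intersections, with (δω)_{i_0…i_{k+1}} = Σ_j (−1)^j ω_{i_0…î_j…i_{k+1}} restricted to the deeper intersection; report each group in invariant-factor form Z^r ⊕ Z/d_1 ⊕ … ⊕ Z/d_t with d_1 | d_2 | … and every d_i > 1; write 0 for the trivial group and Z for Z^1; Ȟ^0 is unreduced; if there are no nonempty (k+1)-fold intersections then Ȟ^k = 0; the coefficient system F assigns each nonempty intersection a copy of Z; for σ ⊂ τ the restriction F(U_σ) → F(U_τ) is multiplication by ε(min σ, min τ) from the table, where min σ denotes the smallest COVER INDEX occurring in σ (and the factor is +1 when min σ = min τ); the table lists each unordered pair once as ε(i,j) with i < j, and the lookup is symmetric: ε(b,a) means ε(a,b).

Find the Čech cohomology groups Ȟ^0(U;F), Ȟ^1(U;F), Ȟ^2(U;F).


nerve of the cover:
  U12={a,b,c,d} U13={b,d,e} U14={a,c,e} U23={b,d,f} U24={a,c,f} U34={e,f}
  U123={b,d} U124={a,c} U134={e} U234={f}
C dims 4,6,4; δ0: rk 3, SNF 1^3; δ1: rk 3, SNF 1^3
Ȟ^0 = (4 − 3) − 0 = 1, so Ȟ^0 ≅ Z
Ȟ^1 = (6 − 3) − 3 = 0, so Ȟ^1 ≅ 0
Ȟ^2 = (4 − 0) − 3 = 1, so Ȟ^2 ≅ Z

Ȟ^0 ≅ Z; Ȟ^1 ≅ 0; Ȟ^2 ≅ Z


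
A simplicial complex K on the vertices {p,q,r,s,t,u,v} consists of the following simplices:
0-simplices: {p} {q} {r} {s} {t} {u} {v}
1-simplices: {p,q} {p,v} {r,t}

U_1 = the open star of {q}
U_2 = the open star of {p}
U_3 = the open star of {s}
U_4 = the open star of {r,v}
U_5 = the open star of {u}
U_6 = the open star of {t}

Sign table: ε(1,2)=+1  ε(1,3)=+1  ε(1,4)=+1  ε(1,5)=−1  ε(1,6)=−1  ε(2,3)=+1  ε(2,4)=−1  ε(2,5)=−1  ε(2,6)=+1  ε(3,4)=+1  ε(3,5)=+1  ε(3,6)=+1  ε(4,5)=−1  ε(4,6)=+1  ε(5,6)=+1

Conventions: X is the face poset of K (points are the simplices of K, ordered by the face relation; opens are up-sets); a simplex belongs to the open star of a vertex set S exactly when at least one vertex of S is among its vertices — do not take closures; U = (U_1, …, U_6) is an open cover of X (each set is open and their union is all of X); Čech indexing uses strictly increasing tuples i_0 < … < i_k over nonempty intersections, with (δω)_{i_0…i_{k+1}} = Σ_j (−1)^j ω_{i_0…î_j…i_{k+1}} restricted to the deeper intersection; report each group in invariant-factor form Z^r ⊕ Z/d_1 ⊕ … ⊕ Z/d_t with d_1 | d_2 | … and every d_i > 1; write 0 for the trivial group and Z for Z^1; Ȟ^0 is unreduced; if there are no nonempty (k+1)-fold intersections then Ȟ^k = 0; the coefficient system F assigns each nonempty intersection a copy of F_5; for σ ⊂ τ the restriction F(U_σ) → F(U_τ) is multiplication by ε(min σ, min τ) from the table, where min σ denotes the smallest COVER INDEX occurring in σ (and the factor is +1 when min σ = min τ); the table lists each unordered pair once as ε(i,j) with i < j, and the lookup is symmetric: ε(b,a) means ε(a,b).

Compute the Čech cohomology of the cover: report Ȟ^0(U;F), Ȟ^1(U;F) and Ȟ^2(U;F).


nonempty intersections:
  U1={{q},{p,q}} U2={{p},{p,q},{p,v}} U3={{s}} U4={{r},{v},{p,v},{r,t}} U5={{u}} U6={{t},{r,t}}
  U12={{p,q}} U24={{p,v}} U46={{r,t}}
C dims 6,3; δ0: rk_F5 3
Ȟ^0: (6−3)−0=3 ⇒ Z/5 ⊕ Z/5 ⊕ Z/5
Ȟ^1: (3−0)−3=0 ⇒ 0
Ȟ^2: (0−0)−0=0 ⇒ 0

Ȟ^0(U;F) ≅ Z/5 ⊕ Z/5 ⊕ Z/5, Ȟ^1(U;F) ≅ 0, Ȟ^2(U;F) ≅ 0


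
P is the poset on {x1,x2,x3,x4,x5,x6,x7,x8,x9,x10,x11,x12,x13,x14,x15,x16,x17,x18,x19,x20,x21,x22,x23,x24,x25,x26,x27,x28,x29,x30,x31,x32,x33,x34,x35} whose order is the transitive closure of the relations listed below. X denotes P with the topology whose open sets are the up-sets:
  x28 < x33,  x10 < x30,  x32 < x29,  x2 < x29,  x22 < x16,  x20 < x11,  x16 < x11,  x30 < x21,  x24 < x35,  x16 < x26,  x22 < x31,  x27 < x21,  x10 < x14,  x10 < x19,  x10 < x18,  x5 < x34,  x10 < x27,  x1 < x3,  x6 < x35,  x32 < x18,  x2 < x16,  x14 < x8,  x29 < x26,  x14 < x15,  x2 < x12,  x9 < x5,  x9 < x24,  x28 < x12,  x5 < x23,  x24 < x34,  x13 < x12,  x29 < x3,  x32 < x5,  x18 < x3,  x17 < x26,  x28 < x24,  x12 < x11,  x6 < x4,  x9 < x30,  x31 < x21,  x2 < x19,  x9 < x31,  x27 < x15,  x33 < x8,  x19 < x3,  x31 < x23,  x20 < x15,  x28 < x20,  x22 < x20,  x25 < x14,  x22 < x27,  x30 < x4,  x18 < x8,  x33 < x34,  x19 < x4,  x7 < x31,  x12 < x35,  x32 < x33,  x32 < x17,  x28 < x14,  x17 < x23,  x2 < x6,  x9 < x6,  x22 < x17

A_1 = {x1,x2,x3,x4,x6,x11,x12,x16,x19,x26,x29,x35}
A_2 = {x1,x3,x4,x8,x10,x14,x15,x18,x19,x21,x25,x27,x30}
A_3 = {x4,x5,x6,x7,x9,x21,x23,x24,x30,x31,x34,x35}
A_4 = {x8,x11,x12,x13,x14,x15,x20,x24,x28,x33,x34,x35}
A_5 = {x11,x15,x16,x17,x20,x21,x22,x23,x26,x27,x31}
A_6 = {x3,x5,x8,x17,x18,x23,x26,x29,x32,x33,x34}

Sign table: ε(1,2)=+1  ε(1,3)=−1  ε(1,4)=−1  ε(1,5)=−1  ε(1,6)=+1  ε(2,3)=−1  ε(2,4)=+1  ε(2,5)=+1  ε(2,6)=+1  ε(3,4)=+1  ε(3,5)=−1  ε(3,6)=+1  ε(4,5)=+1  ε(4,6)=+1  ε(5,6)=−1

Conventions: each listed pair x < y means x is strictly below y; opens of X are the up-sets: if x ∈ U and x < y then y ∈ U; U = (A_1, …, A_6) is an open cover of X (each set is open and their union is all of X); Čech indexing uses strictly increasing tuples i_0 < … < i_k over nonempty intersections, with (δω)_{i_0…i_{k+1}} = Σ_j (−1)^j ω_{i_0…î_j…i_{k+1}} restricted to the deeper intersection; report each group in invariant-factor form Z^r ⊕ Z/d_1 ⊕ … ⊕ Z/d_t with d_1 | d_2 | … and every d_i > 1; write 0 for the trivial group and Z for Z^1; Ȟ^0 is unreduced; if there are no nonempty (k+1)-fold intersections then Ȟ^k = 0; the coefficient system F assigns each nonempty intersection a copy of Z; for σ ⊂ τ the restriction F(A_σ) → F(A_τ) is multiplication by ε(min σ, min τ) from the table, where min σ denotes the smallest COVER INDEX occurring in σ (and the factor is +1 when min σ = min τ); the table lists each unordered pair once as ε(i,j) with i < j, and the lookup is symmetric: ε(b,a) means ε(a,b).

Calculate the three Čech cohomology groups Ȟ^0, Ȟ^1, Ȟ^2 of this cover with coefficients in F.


Ȟ^0 = 0,  Ȟ^1 = Z/2,  Ȟ^2 = Z

cover nerve:
  A12={x1,x3,x4,x19} A13={x4,x6,x35} A14={x11,x12,x35} A15={x11,x16,x26} A16={x3,x26,x29} A23={x4,x21,x30} A24={x8,x14,x15} A25={x15,x21,x27} A26={x3,x8,x18} A34={x24,x34,x35} A35={x21,x23,x31} A36={x5,x23,x34} A45={x11,x15,x20} A46={x8,x33,x34} A56={x17,x23,x26}
  A123={x4} A126={x3} A134={x35} A145={x11} A156={x26} A235={x21} A245={x15} A246={x8} A346={x34} A356={x23}
C dims 6,15,10; δ0: rk 6, SNF 1^5·2; δ1: rk 9, SNF 1^9
Ȟ^0: (6−6)−0=0 ⇒ 0
Ȟ^1: (15−9)−6=0 plus torsion [2] ⇒ Z/2
Ȟ^2: (10−0)−9=1 ⇒ Z


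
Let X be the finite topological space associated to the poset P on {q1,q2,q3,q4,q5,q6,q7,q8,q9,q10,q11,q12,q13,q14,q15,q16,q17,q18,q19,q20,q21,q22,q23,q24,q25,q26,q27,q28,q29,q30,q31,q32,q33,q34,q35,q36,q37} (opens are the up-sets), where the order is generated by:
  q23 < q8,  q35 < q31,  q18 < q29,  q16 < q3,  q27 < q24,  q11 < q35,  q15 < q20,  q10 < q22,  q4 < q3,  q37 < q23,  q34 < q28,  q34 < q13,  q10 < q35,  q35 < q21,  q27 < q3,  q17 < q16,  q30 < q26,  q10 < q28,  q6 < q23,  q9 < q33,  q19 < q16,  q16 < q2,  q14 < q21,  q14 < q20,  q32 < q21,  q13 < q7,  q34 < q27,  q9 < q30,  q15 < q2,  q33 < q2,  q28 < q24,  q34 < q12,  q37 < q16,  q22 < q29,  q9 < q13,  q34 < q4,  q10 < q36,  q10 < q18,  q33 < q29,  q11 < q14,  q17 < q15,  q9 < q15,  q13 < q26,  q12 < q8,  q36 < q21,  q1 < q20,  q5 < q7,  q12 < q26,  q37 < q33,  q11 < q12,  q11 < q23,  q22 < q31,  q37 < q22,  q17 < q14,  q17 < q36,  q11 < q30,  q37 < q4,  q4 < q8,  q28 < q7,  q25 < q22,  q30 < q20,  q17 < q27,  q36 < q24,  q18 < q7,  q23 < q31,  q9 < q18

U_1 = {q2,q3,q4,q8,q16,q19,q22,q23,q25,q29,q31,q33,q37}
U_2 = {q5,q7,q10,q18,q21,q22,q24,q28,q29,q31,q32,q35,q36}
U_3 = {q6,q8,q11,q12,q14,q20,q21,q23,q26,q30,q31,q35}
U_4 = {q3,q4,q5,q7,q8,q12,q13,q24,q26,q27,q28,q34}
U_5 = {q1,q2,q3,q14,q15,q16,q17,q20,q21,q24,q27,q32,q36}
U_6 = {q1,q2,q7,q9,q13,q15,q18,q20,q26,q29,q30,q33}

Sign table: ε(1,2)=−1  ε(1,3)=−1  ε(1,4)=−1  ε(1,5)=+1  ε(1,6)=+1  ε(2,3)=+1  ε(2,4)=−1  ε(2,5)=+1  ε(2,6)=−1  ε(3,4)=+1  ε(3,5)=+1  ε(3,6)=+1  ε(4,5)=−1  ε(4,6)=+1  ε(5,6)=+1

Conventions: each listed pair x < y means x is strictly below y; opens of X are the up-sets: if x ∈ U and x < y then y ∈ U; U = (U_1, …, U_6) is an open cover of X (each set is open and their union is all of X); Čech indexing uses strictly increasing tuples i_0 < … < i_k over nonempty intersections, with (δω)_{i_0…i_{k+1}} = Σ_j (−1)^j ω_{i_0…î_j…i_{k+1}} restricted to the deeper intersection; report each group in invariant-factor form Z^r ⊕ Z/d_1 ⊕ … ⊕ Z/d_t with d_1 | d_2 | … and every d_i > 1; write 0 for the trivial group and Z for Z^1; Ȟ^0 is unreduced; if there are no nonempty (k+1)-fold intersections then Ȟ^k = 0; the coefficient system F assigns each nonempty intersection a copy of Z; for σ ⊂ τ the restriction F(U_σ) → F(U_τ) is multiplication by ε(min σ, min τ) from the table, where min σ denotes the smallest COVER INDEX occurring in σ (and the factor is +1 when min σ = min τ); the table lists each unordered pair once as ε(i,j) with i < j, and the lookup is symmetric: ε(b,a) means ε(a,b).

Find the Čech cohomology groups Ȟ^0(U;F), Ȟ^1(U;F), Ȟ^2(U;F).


Ȟ^0(U;F) ≅ 0; Ȟ^1(U;F) ≅ Z/2; Ȟ^2(U;F) ≅ Z

nerve simplices:
  U12={q22,q29,q31} U13={q8,q23,q31} U14={q3,q4,q8} U15={q2,q3,q16} U16={q2,q29,q33} U23={q21,q31,q35} U24={q5,q7,q24,q28} U25={q21,q24,q32,q36} U26={q7,q18,q29} U34={q8,q12,q26} U35={q14,q20,q21} U36={q20,q26,q30} U45={q3,q24,q27} U46={q7,q13,q26} U56={q1,q2,q15,q20}
  U123={q31} U126={q29} U134={q8} U145={q3} U156={q2} U235={q21} U245={q24} U246={q7} U346={q26} U356={q20}
C dims 6,15,10; δ0: rk 6, SNF 1^5·2; δ1: rk 9, SNF 1^9
degree 0: 6−6−0 = 0 → Ȟ^0 ≅ 0
degree 1: 15−9−6 = 0 plus torsion [2] → Ȟ^1 ≅ Z/2
degree 2: 10−0−9 = 1 → Ȟ^2 ≅ Z


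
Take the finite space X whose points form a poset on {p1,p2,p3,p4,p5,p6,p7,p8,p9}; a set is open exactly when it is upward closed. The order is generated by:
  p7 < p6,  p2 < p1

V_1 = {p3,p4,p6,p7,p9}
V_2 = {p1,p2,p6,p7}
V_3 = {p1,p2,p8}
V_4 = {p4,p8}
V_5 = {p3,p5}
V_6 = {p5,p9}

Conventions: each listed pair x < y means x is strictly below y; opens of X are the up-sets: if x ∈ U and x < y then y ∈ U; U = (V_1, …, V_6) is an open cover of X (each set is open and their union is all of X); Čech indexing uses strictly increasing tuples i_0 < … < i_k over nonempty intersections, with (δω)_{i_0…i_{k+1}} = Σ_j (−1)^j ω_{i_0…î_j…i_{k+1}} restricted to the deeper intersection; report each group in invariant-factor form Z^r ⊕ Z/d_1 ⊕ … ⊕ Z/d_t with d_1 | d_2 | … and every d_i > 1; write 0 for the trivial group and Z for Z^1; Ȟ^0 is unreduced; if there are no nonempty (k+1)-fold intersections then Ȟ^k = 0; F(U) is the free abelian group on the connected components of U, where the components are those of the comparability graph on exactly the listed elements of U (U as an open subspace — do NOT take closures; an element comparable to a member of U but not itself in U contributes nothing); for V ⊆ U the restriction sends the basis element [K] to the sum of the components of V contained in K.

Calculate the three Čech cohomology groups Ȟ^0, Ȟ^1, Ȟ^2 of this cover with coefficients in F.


Ȟ^0 ≅ Z^7, Ȟ^1 ≅ 0, Ȟ^2 ≅ 0

cover nerve:
  V12={p6,p7} V14={p4} V15={p3} V16={p9} V23={p1,p2} V34={p8} V56={p5}
components per intersection:
  V1: {p3} {p4} {p6,p7} {p9}
  V2: {p1,p2} {p6,p7}
  V3: {p1,p2} {p8}
  V4: {p4} {p8}
  V5: {p3} {p5}
  V6: {p5} {p9}
  V12: {p6,p7}
  V14: {p4}
  V15: {p3}
  V16: {p9}
  V23: {p1,p2}
  V34: {p8}
  V56: {p5}
C dims 14,7; δ0: rk 7, SNF 1^7
Ȟ^0: (14−7)−0=7 ⇒ Z^7
Ȟ^1: (7−0)−7=0 ⇒ 0
Ȟ^2: (0−0)−0=0 ⇒ 0


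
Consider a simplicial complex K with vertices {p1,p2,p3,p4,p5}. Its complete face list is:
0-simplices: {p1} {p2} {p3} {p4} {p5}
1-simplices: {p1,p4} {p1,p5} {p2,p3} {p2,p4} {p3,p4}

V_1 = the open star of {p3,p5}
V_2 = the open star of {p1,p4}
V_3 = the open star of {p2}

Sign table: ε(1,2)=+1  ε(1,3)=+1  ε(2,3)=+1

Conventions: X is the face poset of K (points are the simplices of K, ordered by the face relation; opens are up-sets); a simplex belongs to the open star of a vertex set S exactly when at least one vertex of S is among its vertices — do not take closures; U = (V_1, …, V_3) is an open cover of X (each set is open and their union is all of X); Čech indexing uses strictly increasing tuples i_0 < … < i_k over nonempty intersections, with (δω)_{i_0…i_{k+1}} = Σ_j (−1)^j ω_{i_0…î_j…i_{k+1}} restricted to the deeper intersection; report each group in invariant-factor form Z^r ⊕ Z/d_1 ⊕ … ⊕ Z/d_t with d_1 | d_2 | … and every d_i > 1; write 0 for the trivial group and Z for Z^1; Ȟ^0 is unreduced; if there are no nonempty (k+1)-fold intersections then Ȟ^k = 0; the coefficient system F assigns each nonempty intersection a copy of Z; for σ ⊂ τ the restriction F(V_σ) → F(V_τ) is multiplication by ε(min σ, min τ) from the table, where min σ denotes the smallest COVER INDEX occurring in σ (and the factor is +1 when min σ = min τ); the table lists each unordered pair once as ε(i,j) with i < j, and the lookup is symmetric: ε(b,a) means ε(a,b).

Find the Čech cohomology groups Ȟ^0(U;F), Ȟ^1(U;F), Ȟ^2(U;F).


nerve of the cover:
  V1={{p3},{p5},{p1,p5},{p2,p3},{p3,p4}} V2={{p1},{p4},{p1,p4},{p1,p5},{p2,p4},{p3,p4}} V3={{p2},{p2,p3},{p2,p4}}
  V12={{p1,p5},{p3,p4}} V13={{p2,p3}} V23={{p2,p4}}
C dims 3,3; δ0: rk 2, SNF 1^2
Ȟ^0 = (3 − 2) − 0 = 1, so Ȟ^0 ≅ Z
Ȟ^1 = (3 − 0) − 2 = 1, so Ȟ^1 ≅ Z
Ȟ^2 = (0 − 0) − 0 = 0, so Ȟ^2 ≅ 0

Ȟ^0 = Z, Ȟ^1 = Z and Ȟ^2 = 0


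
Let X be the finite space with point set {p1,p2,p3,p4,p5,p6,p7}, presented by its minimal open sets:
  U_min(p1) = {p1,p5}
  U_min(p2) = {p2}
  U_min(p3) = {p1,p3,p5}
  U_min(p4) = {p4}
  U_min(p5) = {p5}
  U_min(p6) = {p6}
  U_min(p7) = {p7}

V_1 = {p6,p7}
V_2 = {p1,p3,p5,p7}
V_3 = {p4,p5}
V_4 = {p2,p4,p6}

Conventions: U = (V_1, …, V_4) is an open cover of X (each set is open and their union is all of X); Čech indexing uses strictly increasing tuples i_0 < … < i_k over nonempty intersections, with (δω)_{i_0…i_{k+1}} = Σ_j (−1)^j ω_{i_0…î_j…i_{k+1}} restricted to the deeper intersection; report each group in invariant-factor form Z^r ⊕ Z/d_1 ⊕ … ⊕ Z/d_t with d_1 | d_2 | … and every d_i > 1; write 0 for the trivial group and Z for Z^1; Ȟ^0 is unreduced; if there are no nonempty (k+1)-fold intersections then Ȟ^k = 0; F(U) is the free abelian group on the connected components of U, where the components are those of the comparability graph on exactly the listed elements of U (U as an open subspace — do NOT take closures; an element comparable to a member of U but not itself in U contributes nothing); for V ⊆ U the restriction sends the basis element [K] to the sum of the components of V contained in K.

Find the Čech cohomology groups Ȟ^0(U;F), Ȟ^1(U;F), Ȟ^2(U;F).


Ȟ^0 = Z^5, Ȟ^1 = 0, Ȟ^2 = 0

intersection data:
  V12={p7} V14={p6} V23={p5} V34={p4}
components per intersection:
  V1: {p6} {p7}
  V2: {p1,p3,p5} {p7}
  V3: {p4} {p5}
  V4: {p2} {p4} {p6}
  V12: {p7}
  V14: {p6}
  V23: {p5}
  V34: {p4}
C dims 9,4; δ0: rk 4, SNF 1^4
Ȟ^0 = (9 − 4) − 0 = 5, so Ȟ^0 ≅ Z^5
Ȟ^1 = (4 − 0) − 4 = 0, so Ȟ^1 ≅ 0
Ȟ^2 = (0 − 0) − 0 = 0, so Ȟ^2 ≅ 0


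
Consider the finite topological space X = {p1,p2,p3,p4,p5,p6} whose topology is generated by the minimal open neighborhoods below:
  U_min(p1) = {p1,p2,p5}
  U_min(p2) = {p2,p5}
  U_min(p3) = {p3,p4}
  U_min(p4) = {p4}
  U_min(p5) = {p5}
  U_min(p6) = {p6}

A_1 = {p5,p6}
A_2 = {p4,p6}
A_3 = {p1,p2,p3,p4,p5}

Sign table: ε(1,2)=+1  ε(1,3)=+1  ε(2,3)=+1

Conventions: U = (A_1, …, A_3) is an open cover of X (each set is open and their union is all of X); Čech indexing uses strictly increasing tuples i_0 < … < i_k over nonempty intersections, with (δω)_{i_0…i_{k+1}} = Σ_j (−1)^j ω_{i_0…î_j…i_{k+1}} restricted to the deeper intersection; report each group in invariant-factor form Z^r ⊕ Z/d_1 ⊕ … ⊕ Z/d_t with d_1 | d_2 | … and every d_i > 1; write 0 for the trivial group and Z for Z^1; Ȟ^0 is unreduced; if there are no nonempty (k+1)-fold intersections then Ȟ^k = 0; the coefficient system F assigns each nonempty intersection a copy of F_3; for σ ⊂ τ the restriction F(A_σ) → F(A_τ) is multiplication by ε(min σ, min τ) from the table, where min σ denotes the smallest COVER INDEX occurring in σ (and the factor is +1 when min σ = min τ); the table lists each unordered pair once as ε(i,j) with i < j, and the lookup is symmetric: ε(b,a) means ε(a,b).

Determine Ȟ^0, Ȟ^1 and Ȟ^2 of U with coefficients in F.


cover nerve:
  A12={p6} A13={p5} A23={p4}
C dims 3,3; δ0: rk_F3 2
Ȟ^0: (3−2)−0=1 ⇒ Z/3
Ȟ^1: (3−0)−2=1 ⇒ Z/3
Ȟ^2: (0−0)−0=0 ⇒ 0

Ȟ^0 = Z/3, Ȟ^1 = Z/3, Ȟ^2 = 0


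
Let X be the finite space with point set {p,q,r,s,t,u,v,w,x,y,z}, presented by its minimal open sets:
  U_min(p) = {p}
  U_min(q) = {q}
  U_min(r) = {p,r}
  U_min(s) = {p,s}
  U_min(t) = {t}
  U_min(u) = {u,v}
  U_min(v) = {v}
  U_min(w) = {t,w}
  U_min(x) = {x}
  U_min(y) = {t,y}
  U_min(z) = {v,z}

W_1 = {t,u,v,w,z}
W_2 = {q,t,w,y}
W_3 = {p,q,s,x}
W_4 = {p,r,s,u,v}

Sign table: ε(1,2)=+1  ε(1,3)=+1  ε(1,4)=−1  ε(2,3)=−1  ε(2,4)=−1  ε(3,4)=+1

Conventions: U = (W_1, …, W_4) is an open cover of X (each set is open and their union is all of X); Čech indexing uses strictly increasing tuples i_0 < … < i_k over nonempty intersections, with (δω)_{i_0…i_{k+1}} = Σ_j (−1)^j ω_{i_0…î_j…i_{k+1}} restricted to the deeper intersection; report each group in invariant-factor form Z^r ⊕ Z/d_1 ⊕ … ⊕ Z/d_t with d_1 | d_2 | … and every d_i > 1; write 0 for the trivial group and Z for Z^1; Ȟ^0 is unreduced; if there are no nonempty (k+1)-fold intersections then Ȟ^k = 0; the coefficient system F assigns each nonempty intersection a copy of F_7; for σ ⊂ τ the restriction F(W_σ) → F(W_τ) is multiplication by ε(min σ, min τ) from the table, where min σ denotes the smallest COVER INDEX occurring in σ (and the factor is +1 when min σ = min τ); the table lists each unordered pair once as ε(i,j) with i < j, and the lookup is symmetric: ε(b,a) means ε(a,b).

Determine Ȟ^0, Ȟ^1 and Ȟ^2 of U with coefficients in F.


Ȟ^0 = Z/7; Ȟ^1 = Z/7; Ȟ^2 = 0

cover nerve:
  W12={t,w} W14={u,v} W23={q} W34={p,s}
C dims 4,4; δ0: rk_F7 3
Ȟ^0: (4−3)−0=1 ⇒ Z/7
Ȟ^1: (4−0)−3=1 ⇒ Z/7
Ȟ^2: (0−0)−0=0 ⇒ 0


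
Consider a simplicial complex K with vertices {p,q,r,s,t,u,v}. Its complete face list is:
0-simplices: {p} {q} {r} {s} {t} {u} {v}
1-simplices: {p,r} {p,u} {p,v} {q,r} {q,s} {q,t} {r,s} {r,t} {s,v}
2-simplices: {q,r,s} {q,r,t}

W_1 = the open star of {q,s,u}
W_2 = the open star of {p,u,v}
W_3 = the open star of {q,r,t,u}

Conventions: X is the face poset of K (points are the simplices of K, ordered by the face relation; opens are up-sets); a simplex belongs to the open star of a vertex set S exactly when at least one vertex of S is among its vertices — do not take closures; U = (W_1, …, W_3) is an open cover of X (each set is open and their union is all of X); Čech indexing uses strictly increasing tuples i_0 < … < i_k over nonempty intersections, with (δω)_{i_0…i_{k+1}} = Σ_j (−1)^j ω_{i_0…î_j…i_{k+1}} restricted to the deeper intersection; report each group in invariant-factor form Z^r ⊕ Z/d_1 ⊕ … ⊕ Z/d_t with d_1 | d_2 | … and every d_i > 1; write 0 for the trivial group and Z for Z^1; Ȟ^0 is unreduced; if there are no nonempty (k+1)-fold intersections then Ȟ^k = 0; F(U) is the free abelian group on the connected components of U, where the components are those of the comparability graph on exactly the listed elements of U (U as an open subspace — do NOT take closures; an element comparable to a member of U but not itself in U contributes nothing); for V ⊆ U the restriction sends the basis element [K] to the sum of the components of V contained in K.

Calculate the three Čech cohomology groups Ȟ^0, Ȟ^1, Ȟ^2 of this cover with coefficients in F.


Ȟ^0(U;F) ≅ Z, Ȟ^1(U;F) ≅ Z, Ȟ^2(U;F) ≅ 0

nonempty intersections:
  W1={{q},{s},{u},{p,u},{q,r},{q,s},{q,t},{r,s},{s,v},{q,r,s},{q,r,t}} W2={{p},{u},{v},{p,r},{p,u},{p,v},{s,v}} W3={{q},{r},{t},{u},{p,r},{p,u},{q,r},{q,s},{q,t},{r,s},{r,t},{q,r,s},{q,r,t}}
  W12={{u},{p,u},{s,v}} W13={{q},{u},{p,u},{q,r},{q,s},{q,t},{r,s},{q,r,s},{q,r,t}} W23={{u},{p,r},{p,u}}
  W123={{u},{p,u}}
components per intersection:
  W1: {{q},{s},{q,r},{q,s},{q,t},{r,s},{s,v},{q,r,s},{q,r,t}} {{u},{p,u}}
  W2: {{p},{u},{v},{p,r},{p,u},{p,v},{s,v}}
  W3: {{q},{r},{t},{p,r},{q,r},{q,s},{q,t},{r,s},{r,t},{q,r,s},{q,r,t}} {{u},{p,u}}
  W12: {{u},{p,u}} {{s,v}}
  W13: {{q},{q,r},{q,s},{q,t},{r,s},{q,r,s},{q,r,t}} {{u},{p,u}}
  W23: {{u},{p,u}} {{p,r}}
  W123: {{u},{p,u}}
C dims 5,6,1; δ0: rk 4, SNF 1^4; δ1: rk 1, SNF 1^1
Ȟ^0: (5−4)−0=1 ⇒ Z
Ȟ^1: (6−1)−4=1 ⇒ Z
Ȟ^2: (1−0)−1=0 ⇒ 0


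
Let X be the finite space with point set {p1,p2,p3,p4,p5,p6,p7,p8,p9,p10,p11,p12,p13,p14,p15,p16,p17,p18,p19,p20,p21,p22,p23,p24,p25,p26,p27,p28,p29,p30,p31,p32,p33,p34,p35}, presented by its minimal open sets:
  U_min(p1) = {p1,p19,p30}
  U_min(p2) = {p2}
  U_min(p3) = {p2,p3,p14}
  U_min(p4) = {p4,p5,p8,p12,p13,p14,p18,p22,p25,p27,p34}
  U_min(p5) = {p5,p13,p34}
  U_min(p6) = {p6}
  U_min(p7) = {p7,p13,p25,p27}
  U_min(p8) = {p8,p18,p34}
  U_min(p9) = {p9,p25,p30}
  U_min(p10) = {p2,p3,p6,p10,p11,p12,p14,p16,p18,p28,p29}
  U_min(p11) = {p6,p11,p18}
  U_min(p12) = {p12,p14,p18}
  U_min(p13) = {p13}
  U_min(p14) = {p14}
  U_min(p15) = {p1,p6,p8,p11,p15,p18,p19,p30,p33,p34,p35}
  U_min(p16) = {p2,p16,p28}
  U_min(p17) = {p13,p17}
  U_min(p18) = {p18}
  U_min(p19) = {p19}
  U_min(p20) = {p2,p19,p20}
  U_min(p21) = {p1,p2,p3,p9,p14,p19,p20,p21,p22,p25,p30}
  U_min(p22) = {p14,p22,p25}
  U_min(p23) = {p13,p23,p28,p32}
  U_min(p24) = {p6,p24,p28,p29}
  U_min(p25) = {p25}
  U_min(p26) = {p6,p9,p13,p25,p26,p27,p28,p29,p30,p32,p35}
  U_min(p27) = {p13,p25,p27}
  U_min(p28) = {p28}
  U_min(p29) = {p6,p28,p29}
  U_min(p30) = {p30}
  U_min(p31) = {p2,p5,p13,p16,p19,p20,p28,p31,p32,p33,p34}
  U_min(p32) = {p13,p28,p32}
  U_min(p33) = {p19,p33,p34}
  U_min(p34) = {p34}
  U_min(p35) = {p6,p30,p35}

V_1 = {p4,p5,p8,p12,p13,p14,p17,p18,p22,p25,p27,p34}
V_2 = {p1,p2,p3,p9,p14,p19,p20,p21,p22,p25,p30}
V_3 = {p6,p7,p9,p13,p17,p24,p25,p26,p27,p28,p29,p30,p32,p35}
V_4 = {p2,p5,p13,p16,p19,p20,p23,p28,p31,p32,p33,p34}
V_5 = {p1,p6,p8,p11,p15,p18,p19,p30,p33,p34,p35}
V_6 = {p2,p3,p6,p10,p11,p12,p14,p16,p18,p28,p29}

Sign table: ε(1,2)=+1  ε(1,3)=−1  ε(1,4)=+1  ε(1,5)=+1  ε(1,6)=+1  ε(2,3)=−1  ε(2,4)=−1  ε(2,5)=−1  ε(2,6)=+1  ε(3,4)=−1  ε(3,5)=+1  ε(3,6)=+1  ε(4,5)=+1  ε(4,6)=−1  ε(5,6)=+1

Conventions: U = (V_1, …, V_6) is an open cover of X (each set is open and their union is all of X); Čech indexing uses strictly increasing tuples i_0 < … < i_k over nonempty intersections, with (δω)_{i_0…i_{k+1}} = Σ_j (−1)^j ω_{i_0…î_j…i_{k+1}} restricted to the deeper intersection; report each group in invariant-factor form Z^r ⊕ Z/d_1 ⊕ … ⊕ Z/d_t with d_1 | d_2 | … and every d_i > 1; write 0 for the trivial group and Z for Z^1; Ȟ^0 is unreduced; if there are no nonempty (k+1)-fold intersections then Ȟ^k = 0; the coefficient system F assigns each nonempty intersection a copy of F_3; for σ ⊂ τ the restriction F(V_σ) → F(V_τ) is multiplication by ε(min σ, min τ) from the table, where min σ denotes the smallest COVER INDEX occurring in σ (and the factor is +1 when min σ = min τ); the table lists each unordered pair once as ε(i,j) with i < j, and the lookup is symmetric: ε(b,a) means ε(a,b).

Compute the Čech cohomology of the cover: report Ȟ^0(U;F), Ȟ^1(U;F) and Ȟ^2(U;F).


Ȟ^0 ≅ 0; Ȟ^1 ≅ 0; Ȟ^2 ≅ Z/3

nonempty intersections:
  V12={p14,p22,p25} V13={p13,p17,p25,p27} V14={p5,p13,p34} V15={p8,p18,p34} V16={p12,p14,p18} V23={p9,p25,p30} V24={p2,p19,p20} V25={p1,p19,p30} V26={p2,p3,p14} V34={p13,p28,p32} V35={p6,p30,p35} V36={p6,p28,p29} V45={p19,p33,p34} V46={p2,p16,p28} V56={p6,p11,p18}
  V123={p25} V126={p14} V134={p13} V145={p34} V156={p18} V235={p30} V245={p19} V246={p2} V346={p28} V356={p6}
C dims 6,15,10; δ0: rk_F3 6; δ1: rk_F3 9
Ȟ^0: (6−6)−0=0 ⇒ 0
Ȟ^1: (15−9)−6=0 ⇒ 0
Ȟ^2: (10−0)−9=1 ⇒ Z/3


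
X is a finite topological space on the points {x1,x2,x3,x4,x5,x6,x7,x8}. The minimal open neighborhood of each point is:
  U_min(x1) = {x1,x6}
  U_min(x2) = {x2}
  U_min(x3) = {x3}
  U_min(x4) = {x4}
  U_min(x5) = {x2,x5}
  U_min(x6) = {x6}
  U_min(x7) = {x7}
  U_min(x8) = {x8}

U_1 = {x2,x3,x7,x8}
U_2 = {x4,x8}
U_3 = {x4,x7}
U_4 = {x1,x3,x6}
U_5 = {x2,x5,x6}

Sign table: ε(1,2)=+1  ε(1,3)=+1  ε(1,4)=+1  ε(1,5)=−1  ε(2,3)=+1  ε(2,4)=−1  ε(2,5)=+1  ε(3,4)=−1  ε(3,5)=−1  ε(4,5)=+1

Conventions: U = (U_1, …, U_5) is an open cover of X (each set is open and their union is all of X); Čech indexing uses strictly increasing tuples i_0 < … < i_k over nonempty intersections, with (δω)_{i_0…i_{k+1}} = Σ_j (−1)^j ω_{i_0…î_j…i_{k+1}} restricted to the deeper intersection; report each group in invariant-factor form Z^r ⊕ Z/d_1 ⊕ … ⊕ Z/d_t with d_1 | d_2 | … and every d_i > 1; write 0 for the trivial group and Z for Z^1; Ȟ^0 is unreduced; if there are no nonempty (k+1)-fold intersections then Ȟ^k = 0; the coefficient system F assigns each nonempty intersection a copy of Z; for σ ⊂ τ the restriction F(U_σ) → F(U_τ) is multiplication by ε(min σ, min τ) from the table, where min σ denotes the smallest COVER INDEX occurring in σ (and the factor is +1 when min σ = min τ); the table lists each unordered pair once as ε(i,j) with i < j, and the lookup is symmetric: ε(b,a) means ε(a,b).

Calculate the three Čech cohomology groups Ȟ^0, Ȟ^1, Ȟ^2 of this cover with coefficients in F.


Ȟ^0 = 0, Ȟ^1 = Z ⊕ Z/2, Ȟ^2 = 0

intersection data:
  U12={x8} U13={x7} U14={x3} U15={x2} U23={x4} U45={x6}
C dims 5,6; δ0: rk 5, SNF 1^4·2
Ȟ^0 = (5 − 5) − 0 = 0, so Ȟ^0 ≅ 0
Ȟ^1 = (6 − 0) − 5 = 1 plus torsion [2], so Ȟ^1 ≅ Z ⊕ Z/2
Ȟ^2 = (0 − 0) − 0 = 0, so Ȟ^2 ≅ 0


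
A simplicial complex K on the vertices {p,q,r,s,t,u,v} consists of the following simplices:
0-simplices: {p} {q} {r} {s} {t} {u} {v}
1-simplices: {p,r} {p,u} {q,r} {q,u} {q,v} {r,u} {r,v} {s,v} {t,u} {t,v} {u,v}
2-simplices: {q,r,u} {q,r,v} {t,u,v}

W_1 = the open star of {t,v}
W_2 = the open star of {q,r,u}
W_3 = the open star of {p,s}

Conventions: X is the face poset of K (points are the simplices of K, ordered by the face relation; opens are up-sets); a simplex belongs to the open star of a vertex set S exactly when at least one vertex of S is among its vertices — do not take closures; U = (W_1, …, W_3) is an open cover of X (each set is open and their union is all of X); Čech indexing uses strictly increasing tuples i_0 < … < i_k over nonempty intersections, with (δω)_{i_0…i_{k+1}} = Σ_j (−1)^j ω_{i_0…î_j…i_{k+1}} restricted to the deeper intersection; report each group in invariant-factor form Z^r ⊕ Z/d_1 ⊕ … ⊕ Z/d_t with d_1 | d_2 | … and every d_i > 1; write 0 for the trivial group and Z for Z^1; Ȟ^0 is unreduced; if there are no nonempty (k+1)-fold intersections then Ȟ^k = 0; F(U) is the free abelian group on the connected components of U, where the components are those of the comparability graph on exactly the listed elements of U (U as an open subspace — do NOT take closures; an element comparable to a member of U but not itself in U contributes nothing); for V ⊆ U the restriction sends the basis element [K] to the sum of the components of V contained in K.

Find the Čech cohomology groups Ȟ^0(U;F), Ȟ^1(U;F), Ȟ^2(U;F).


Ȟ^0 = Z; Ȟ^1 = Z^2; Ȟ^2 = 0

cover nerve:
  W1={{t},{v},{q,v},{r,v},{s,v},{t,u},{t,v},{u,v},{q,r,v},{t,u,v}} W2={{q},{r},{u},{p,r},{p,u},{q,r},{q,u},{q,v},{r,u},{r,v},{t,u},{u,v},{q,r,u},{q,r,v},{t,u,v}} W3={{p},{s},{p,r},{p,u},{s,v}}
  W12={{q,v},{r,v},{t,u},{u,v},{q,r,v},{t,u,v}} W13={{s,v}} W23={{p,r},{p,u}}
components per intersection:
  W1: {{t},{v},{q,v},{r,v},{s,v},{t,u},{t,v},{u,v},{q,r,v},{t,u,v}}
  W2: {{q},{r},{u},{p,r},{p,u},{q,r},{q,u},{q,v},{r,u},{r,v},{t,u},{u,v},{q,r,u},{q,r,v},{t,u,v}}
  W3: {{p},{p,r},{p,u}} {{s},{s,v}}
  W12: {{q,v},{r,v},{q,r,v}} {{t,u},{u,v},{t,u,v}}
  W13: {{s,v}}
  W23: {{p,r}} {{p,u}}
C dims 4,5; δ0: rk 3, SNF 1^3
Ȟ^0: (4−3)−0=1 ⇒ Z
Ȟ^1: (5−0)−3=2 ⇒ Z^2
Ȟ^2: (0−0)−0=0 ⇒ 0
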